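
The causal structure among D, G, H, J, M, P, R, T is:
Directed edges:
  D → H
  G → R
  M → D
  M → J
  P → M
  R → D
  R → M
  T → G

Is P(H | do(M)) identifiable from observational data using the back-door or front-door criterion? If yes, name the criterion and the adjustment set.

desc(M)\{M}={D,H,J}; candidates ⊆ {G,P,R,T}.
size 0: {}; under {} M still reaches {D,G,H,P,R,T} ∋ H.
{R}: M⊥H given {R} in G with M→· removed — back-door holds.
P(H|do(M)) = Σ_{R} P(H|M,R)·P(R).

P(H|do(M)): backdoor, adjust for {R}.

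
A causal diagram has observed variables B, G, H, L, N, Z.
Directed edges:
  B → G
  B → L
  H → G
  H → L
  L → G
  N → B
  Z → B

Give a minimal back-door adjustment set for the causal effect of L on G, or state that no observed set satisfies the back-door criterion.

desc(L)\{L}={G}; candidates ⊆ {B,H,N,Z}.
size 0: {}; under {} L still reaches {B,G,H,N,Z} ∋ G.
size 1: {B}, {H}, {N} …(+1); under {B} L still reaches {G,H} ∋ G.
{B,H}: L⊥G given {B,H} in G with L→· removed — back-door holds.

L→G: minimal back-door set {B, H}.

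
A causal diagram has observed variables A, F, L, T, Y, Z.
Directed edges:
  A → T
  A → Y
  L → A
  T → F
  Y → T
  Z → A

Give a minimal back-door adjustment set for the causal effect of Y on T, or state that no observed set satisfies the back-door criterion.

desc(Y)\{Y}={F,T}; candidates ⊆ {A,L,Z}.
size 0: {}; under {} Y still reaches {A,F,L,T,Z} ∋ T.
{A}: Y⊥T given {A} in G with Y→· removed — back-door holds.

Y→T: minimal back-door set {A}.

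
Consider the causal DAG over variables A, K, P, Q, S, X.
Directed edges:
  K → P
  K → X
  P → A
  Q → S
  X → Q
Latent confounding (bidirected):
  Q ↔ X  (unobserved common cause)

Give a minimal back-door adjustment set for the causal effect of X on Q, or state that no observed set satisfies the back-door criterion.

X→Q: no observed back-door set.

desc(X)\{X}={Q,S}; candidates ⊆ {A,K,P}.
X↔Q: latent back-door arc(s) into X.
size 0: {}; under {} X still reaches {A,K,P,Q,S} ∋ Q.
size 1: {A}, {K}, {P}; under {A} X still reaches {K,P,Q,S} ∋ Q.
size 2: {A,K}, {A,P}, {K,P}; under {A,K} X still reaches {Q,S} ∋ Q.
X↔Q cannot be blocked by any observed set — no back-door set.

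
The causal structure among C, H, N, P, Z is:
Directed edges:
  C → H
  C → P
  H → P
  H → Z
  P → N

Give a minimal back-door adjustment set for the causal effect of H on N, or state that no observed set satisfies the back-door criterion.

H→N: minimal back-door set {C}.

desc(H)\{H}={N,P,Z}; candidates ⊆ {C}.
size 0: {}; under {} H still reaches {C,N,P} ∋ N.
{C}: H⊥N given {C} in G with H→· removed — back-door holds.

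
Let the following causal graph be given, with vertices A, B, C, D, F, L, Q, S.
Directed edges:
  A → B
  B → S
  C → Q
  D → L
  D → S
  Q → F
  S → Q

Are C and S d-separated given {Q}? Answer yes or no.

No — C and S are d-connected given {Q}.

Bayes-Ball from C | {Q} reaches {A,B,D,L,S}.
S ∈ reach(C|{Q}) ⇒ C ⊥̸ S | {Q}.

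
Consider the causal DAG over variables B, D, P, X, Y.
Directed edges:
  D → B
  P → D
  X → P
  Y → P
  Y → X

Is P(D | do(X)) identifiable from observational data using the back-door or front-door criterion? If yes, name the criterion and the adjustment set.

desc(X)\{X}={B,D,P}; candidates ⊆ {Y}.
size 0: {}; under {} X still reaches {B,D,P,Y} ∋ D.
{Y}: X⊥D given {Y} in G with X→· removed — back-door holds.
P(D|do(X)) = Σ_{Y} P(D|X,Y)·P(Y).

P(D|do(X)): backdoor, adjust for {Y}.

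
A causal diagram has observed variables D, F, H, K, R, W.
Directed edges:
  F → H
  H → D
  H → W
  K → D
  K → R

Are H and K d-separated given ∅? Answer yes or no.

Yes — H ⊥ K | ∅.

Bayes-Ball from H | ∅ reaches {D,F,W}.
K ∉ reach(H|∅) ⇒ H ⊥ K | ∅.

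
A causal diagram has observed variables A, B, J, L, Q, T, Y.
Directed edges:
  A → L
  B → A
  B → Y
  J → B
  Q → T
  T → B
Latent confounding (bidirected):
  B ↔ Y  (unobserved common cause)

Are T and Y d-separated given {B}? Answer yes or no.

Bayes-Ball from T | {B} reaches {J,Q,Y}.
Y ∈ reach(T|{B}) ⇒ T ⊥̸ Y | {B}.

No — T and Y are d-connected given {B}.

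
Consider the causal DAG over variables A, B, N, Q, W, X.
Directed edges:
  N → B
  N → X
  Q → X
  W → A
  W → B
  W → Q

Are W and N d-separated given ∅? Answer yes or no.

Bayes-Ball from W | ∅ reaches {A,B,Q,X}.
N ∉ reach(W|∅) ⇒ W ⊥ N | ∅.

Yes — W ⊥ N | ∅.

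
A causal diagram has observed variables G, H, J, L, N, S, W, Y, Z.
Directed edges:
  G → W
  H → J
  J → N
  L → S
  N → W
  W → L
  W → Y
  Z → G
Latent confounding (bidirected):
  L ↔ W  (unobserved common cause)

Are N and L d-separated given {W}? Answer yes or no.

No — N and L are d-connected given {W}.

Bayes-Ball from N | {W} reaches {G,H,J,L,S,Z}.
L ∈ reach(N|{W}) ⇒ N ⊥̸ L | {W}.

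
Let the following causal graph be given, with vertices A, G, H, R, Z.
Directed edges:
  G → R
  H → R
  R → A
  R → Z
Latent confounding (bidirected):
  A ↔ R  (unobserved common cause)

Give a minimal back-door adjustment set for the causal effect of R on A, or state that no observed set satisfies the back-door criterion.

R→A: no observed back-door set.

desc(R)\{R}={A,Z}; candidates ⊆ {G,H}.
R↔A: latent back-door arc(s) into R.
size 0: {}; under {} R still reaches {A,G,H} ∋ A.
size 1: {G}, {H}; under {G} R still reaches {A,H} ∋ A.
size 2: {G,H}; under {G,H} R still reaches {A} ∋ A.
R↔A cannot be blocked by any observed set — no back-door set.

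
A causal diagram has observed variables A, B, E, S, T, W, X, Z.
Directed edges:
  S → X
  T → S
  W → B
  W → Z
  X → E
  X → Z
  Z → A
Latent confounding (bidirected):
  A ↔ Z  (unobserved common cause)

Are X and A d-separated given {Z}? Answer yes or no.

No — X and A are d-connected given {Z}.

Bayes-Ball from X | {Z} reaches {A,B,E,S,T,W}.
A ∈ reach(X|{Z}) ⇒ X ⊥̸ A | {Z}.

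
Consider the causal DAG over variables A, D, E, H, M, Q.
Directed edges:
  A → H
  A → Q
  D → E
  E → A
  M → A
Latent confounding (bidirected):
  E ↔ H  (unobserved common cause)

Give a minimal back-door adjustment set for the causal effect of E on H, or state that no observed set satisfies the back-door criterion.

E→H: no observed back-door set.

desc(E)\{E}={A,H,Q}; candidates ⊆ {D,M}.
E↔H: latent back-door arc(s) into E.
size 0: {}; under {} E still reaches {D,H} ∋ H.
size 1: {D}, {M}; under {D} E still reaches {H} ∋ H.
size 2: {D,M}; under {D,M} E still reaches {H} ∋ H.
E↔H cannot be blocked by any observed set — no back-door set.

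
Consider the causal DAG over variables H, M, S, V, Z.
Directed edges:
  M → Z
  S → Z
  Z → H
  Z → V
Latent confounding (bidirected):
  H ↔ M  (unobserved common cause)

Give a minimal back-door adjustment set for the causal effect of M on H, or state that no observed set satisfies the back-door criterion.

M→H: no observed back-door set.

desc(M)\{M}={H,V,Z}; candidates ⊆ {S}.
M↔H: latent back-door arc(s) into M.
size 0: {}; under {} M still reaches {H} ∋ H.
size 1: {S}; under {S} M still reaches {H} ∋ H.
M↔H cannot be blocked by any observed set — no back-door set.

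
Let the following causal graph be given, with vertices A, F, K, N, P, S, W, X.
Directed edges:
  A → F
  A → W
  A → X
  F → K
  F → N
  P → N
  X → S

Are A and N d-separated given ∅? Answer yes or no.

No — A and N are d-connected given ∅.

Bayes-Ball from A | ∅ reaches {F,K,N,S,W,X}.
N ∈ reach(A|∅) ⇒ A ⊥̸ N | ∅.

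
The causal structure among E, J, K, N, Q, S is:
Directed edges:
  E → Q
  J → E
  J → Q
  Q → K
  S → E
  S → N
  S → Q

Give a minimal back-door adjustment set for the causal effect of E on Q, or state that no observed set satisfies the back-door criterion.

E→Q: minimal back-door set {J, S}.

desc(E)\{E}={K,Q}; candidates ⊆ {J,N,S}.
size 0: {}; under {} E still reaches {J,K,N,Q,S} ∋ Q.
size 1: {J}, {N}, {S}; under {J} E still reaches {K,N,Q,S} ∋ Q.
{J,S}: E⊥Q given {J,S} in G with E→· removed — back-door holds.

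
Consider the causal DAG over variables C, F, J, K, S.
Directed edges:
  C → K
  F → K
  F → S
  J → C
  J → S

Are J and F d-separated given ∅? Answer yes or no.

Bayes-Ball from J | ∅ reaches {C,K,S}.
F ∉ reach(J|∅) ⇒ J ⊥ F | ∅.

Yes — J ⊥ F | ∅.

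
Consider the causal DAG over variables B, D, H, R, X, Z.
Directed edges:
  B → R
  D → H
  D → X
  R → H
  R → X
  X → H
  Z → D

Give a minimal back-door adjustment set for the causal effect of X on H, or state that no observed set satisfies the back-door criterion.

desc(X)\{X}={H}; candidates ⊆ {B,D,R,Z}.
size 0: {}; under {} X still reaches {B,D,H,R,Z} ∋ H.
size 1: {B}, {D}, {R} …(+1); under {B} X still reaches {D,H,R,Z} ∋ H.
{D,R}: X⊥H given {D,R} in G with X→· removed — back-door holds.

X→H: minimal back-door set {D, R}.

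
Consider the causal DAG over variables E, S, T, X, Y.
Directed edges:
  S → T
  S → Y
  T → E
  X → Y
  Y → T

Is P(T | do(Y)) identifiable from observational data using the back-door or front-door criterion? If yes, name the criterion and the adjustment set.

desc(Y)\{Y}={E,T}; candidates ⊆ {S,X}.
size 0: {}; under {} Y still reaches {E,S,T,X} ∋ T.
{S}: Y⊥T given {S} in G with Y→· removed — back-door holds.
P(T|do(Y)) = Σ_{S} P(T|Y,S)·P(S).

P(T|do(Y)): backdoor, adjust for {S}.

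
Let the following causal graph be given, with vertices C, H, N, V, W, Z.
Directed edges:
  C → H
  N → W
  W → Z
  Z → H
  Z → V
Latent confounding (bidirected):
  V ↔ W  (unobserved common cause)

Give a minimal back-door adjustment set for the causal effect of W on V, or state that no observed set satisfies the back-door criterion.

desc(W)\{W}={H,V,Z}; candidates ⊆ {C,N}.
W↔V: latent back-door arc(s) into W.
size 0: {}; under {} W still reaches {N,V} ∋ V.
size 1: {C}, {N}; under {C} W still reaches {N,V} ∋ V.
size 2: {C,N}; under {C,N} W still reaches {V} ∋ V.
W↔V cannot be blocked by any observed set — no back-door set.

W→V: no observed back-door set.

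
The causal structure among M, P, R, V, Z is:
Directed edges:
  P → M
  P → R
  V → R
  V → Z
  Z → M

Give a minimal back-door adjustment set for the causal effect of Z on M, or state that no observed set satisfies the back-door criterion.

Z→M: minimal back-door set ∅.

desc(Z)\{Z}={M}; candidates ⊆ {P,R,V}.
∅: Z⊥M given ∅ in G with Z→· removed — back-door holds.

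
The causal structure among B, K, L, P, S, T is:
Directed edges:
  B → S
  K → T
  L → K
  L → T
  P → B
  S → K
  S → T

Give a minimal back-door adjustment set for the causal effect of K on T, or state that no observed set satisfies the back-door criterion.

K→T: minimal back-door set {L, S}.

desc(K)\{K}={T}; candidates ⊆ {B,L,P,S}.
size 0: {}; under {} K still reaches {B,L,P,S,T} ∋ T.
size 1: {B}, {L}, {P} …(+1); under {B} K still reaches {L,S,T} ∋ T.
{L,S}: K⊥T given {L,S} in G with K→· removed — back-door holds.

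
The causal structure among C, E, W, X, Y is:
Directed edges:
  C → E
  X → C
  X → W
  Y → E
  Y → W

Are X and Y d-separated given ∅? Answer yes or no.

Yes — X ⊥ Y | ∅.

Bayes-Ball from X | ∅ reaches {C,E,W}.
Y ∉ reach(X|∅) ⇒ X ⊥ Y | ∅.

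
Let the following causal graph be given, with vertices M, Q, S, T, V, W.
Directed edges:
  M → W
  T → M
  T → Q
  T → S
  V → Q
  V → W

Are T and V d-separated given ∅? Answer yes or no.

Bayes-Ball from T | ∅ reaches {M,Q,S,W}.
V ∉ reach(T|∅) ⇒ T ⊥ V | ∅.

Yes — T ⊥ V | ∅.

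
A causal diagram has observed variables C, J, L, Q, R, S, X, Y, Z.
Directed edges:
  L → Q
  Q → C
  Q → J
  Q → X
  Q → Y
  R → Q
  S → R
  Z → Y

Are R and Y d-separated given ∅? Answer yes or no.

No — R and Y are d-connected given ∅.

Bayes-Ball from R | ∅ reaches {C,J,Q,S,X,Y}.
Y ∈ reach(R|∅) ⇒ R ⊥̸ Y | ∅.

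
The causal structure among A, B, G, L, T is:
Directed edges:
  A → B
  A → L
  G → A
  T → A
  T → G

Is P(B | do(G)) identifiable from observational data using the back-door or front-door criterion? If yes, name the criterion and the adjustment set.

P(B|do(G)): backdoor, adjust for {T}.

desc(G)\{G}={A,B,L}; candidates ⊆ {T}.
size 0: {}; under {} G still reaches {A,B,L,T} ∋ B.
{T}: G⊥B given {T} in G with G→· removed — back-door holds.
P(B|do(G)) = Σ_{T} P(B|G,T)·P(T).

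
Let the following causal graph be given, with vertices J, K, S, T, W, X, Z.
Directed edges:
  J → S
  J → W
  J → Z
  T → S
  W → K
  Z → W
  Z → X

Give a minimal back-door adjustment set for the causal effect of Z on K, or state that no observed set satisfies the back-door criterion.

Z→K: minimal back-door set {J}.

desc(Z)\{Z}={K,W,X}; candidates ⊆ {J,S,T}.
size 0: {}; under {} Z still reaches {J,K,S,W} ∋ K.
{J}: Z⊥K given {J} in G with Z→· removed — back-door holds.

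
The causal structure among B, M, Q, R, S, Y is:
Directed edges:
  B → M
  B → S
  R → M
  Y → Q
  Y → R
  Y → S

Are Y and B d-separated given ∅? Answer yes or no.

Bayes-Ball from Y | ∅ reaches {M,Q,R,S}.
B ∉ reach(Y|∅) ⇒ Y ⊥ B | ∅.

Yes — Y ⊥ B | ∅.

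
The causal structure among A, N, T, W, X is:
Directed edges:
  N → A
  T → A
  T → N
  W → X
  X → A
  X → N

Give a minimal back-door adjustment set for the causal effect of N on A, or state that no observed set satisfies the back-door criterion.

N→A: minimal back-door set {T, X}.

desc(N)\{N}={A}; candidates ⊆ {T,W,X}.
size 0: {}; under {} N still reaches {A,T,W,X} ∋ A.
size 1: {T}, {W}, {X}; under {T} N still reaches {A,W,X} ∋ A.
{T,X}: N⊥A given {T,X} in G with N→· removed — back-door holds.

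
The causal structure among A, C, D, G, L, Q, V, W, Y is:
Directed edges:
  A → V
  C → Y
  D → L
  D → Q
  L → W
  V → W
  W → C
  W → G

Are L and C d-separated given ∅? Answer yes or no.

Bayes-Ball from L | ∅ reaches {C,D,G,Q,W,Y}.
C ∈ reach(L|∅) ⇒ L ⊥̸ C | ∅.

No — L and C are d-connected given ∅.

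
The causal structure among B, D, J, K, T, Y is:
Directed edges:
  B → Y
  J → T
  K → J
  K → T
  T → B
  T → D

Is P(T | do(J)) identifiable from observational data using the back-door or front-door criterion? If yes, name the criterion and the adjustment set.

desc(J)\{J}={B,D,T,Y}; candidates ⊆ {K}.
size 0: {}; under {} J still reaches {B,D,K,T,Y} ∋ T.
{K}: J⊥T given {K} in G with J→· removed — back-door holds.
P(T|do(J)) = Σ_{K} P(T|J,K)·P(K).

P(T|do(J)): backdoor, adjust for {K}.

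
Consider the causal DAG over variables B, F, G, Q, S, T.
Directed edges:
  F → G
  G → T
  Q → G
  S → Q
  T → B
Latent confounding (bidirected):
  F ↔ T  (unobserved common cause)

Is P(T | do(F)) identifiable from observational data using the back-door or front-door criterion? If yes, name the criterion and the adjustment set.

P(T|do(F)): frontdoor, adjust for {G}.

desc(F)\{F}={B,G,T}; candidates ⊆ {Q,S}.
F↔T: latent back-door arc(s) into F.
size 0: {}; under {} F still reaches {B,T} ∋ T.
size 1: {Q}, {S}; under {Q} F still reaches {B,T} ∋ T.
size 2: {Q,S}; under {Q,S} F still reaches {B,T} ∋ T.
F↔T cannot be blocked by any observed set — no back-door set.
{G}: (i) intercepts every directed F→T path; (ii) no back-door F→{G}; (iii) {F} blocks every back-door {G}→T. Front-door holds.
P(T|do(F)) = Σ_{G} P(G|F) Σ_{F'} P(T|G,F')P(F').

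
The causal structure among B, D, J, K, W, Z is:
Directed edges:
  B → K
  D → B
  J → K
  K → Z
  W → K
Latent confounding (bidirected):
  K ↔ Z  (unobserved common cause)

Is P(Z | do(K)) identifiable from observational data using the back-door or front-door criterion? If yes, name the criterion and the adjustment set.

P(Z|do(K)): not identifiable (no BD/FD set).

desc(K)\{K}={Z}; candidates ⊆ {B,D,J,W}.
K↔Z: latent back-door arc(s) into K.
size 0: {}; under {} K still reaches {B,D,J,W,Z} ∋ Z.
size 1: {B}, {D}, {J} …(+1); under {B} K still reaches {J,W,Z} ∋ Z.
size 2: {B,D}, {B,J}, {B,W} …(+3); under {B,D} K still reaches {J,W,Z} ∋ Z.
K↔Z cannot be blocked by any observed set — no back-door set.
No mediator lies on a directed K→…→Z path.
Neither criterion identifies P(Z|do(K)) in this graph.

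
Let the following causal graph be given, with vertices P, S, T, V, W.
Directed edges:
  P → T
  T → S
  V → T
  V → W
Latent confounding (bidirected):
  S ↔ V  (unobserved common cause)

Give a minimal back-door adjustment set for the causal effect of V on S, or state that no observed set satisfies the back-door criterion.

V→S: no observed back-door set.

desc(V)\{V}={S,T,W}; candidates ⊆ {P}.
V↔S: latent back-door arc(s) into V.
size 0: {}; under {} V still reaches {S} ∋ S.
size 1: {P}; under {P} V still reaches {S} ∋ S.
V↔S cannot be blocked by any observed set — no back-door set.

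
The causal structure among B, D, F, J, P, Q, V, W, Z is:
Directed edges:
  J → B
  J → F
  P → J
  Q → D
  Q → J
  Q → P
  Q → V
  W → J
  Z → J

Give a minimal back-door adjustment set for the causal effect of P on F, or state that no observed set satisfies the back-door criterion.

P→F: minimal back-door set {Q}.

desc(P)\{P}={B,F,J}; candidates ⊆ {D,Q,V,W,Z}.
size 0: {}; under {} P still reaches {B,D,F,J,Q,V} ∋ F.
{Q}: P⊥F given {Q} in G with P→· removed — back-door holds.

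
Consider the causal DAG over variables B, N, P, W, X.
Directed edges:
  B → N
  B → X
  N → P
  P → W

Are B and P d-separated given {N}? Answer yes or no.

Bayes-Ball from B | {N} reaches {X}.
P ∉ reach(B|{N}) ⇒ B ⊥ P | {N}.

Yes — B ⊥ P | {N}.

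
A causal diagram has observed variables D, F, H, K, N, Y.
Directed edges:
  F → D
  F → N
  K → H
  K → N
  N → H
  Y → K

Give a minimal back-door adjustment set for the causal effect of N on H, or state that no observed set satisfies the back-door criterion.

desc(N)\{N}={H}; candidates ⊆ {D,F,K,Y}.
size 0: {}; under {} N still reaches {D,F,H,K,Y} ∋ H.
{K}: N⊥H given {K} in G with N→· removed — back-door holds.

N→H: minimal back-door set {K}.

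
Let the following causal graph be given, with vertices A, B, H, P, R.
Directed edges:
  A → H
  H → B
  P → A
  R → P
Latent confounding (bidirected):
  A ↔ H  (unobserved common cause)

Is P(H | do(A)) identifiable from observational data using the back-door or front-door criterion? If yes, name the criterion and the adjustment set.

P(H|do(A)): not identifiable (no BD/FD set).

desc(A)\{A}={B,H}; candidates ⊆ {P,R}.
A↔H: latent back-door arc(s) into A.
size 0: {}; under {} A still reaches {B,H,P,R} ∋ H.
size 1: {P}, {R}; under {P} A still reaches {B,H} ∋ H.
size 2: {P,R}; under {P,R} A still reaches {B,H} ∋ H.
A↔H cannot be blocked by any observed set — no back-door set.
No mediator lies on a directed A→…→H path.
Neither criterion identifies P(H|do(A)) in this graph.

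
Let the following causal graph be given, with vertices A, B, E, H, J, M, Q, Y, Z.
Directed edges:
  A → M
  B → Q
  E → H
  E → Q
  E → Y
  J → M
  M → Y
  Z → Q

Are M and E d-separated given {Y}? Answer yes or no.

Bayes-Ball from M | {Y} reaches {A,E,H,J,Q}.
E ∈ reach(M|{Y}) ⇒ M ⊥̸ E | {Y}.

No — M and E are d-connected given {Y}.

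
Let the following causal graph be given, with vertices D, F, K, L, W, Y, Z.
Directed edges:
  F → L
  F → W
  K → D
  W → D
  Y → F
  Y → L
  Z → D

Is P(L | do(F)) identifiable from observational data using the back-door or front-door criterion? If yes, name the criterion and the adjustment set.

desc(F)\{F}={D,L,W}; candidates ⊆ {K,Y,Z}.
size 0: {}; under {} F still reaches {L,Y} ∋ L.
{Y}: F⊥L given {Y} in G with F→· removed — back-door holds.
P(L|do(F)) = Σ_{Y} P(L|F,Y)·P(Y).

P(L|do(F)): backdoor, adjust for {Y}.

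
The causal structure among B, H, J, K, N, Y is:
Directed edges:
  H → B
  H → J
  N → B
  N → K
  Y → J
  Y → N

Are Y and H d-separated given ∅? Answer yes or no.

Yes — Y ⊥ H | ∅.

Bayes-Ball from Y | ∅ reaches {B,J,K,N}.
H ∉ reach(Y|∅) ⇒ Y ⊥ H | ∅.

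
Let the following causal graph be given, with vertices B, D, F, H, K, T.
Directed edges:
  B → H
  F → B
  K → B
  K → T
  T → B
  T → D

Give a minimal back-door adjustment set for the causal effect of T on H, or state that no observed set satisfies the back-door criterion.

T→H: minimal back-door set {K}.

desc(T)\{T}={B,D,H}; candidates ⊆ {F,K}.
size 0: {}; under {} T still reaches {B,H,K} ∋ H.
{K}: T⊥H given {K} in G with T→· removed — back-door holds.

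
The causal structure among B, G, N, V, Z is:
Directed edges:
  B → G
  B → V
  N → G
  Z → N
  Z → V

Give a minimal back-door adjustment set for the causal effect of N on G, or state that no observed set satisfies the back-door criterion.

desc(N)\{N}={G}; candidates ⊆ {B,V,Z}.
∅: N⊥G given ∅ in G with N→· removed — back-door holds.

N→G: minimal back-door set ∅.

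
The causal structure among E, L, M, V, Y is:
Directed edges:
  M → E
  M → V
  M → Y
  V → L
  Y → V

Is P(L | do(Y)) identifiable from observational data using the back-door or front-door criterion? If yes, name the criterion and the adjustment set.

P(L|do(Y)): backdoor, adjust for {M}.

desc(Y)\{Y}={L,V}; candidates ⊆ {E,M}.
size 0: {}; under {} Y still reaches {E,L,M,V} ∋ L.
{M}: Y⊥L given {M} in G with Y→· removed — back-door holds.
P(L|do(Y)) = Σ_{M} P(L|Y,M)·P(M).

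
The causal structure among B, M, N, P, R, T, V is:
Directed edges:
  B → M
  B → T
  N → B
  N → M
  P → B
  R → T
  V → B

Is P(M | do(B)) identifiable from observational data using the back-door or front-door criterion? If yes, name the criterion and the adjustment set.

desc(B)\{B}={M,T}; candidates ⊆ {N,P,R,V}.
size 0: {}; under {} B still reaches {M,N,P,V} ∋ M.
{N}: B⊥M given {N} in G with B→· removed — back-door holds.
P(M|do(B)) = Σ_{N} P(M|B,N)·P(N).

P(M|do(B)): backdoor, adjust for {N}.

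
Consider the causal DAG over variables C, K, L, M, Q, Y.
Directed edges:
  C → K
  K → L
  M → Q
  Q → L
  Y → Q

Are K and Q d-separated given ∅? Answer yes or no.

Bayes-Ball from K | ∅ reaches {C,L}.
Q ∉ reach(K|∅) ⇒ K ⊥ Q | ∅.

Yes — K ⊥ Q | ∅.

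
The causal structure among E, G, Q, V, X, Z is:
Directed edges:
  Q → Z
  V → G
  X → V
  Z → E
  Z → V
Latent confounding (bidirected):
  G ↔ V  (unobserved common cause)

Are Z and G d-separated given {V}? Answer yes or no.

No — Z and G are d-connected given {V}.

Bayes-Ball from Z | {V} reaches {E,G,Q,X}.
G ∈ reach(Z|{V}) ⇒ Z ⊥̸ G | {V}.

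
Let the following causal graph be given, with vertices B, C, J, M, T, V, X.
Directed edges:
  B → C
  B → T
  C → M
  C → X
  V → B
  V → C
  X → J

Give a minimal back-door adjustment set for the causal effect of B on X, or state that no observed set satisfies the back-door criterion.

desc(B)\{B}={C,J,M,T,X}; candidates ⊆ {V}.
size 0: {}; under {} B still reaches {C,J,M,V,X} ∋ X.
{V}: B⊥X given {V} in G with B→· removed — back-door holds.

B→X: minimal back-door set {V}.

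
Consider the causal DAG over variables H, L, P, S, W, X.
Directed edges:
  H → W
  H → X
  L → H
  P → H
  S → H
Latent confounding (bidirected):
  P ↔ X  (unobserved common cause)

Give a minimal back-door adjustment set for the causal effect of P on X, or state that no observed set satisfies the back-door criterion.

P→X: no observed back-door set.

desc(P)\{P}={H,W,X}; candidates ⊆ {L,S}.
P↔X: latent back-door arc(s) into P.
size 0: {}; under {} P still reaches {X} ∋ X.
size 1: {L}, {S}; under {L} P still reaches {X} ∋ X.
size 2: {L,S}; under {L,S} P still reaches {X} ∋ X.
P↔X cannot be blocked by any observed set — no back-door set.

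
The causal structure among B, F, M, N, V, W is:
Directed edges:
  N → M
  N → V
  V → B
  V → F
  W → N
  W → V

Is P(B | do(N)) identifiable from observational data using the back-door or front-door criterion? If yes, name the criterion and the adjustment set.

P(B|do(N)): backdoor, adjust for {W}.

desc(N)\{N}={B,F,M,V}; candidates ⊆ {W}.
size 0: {}; under {} N still reaches {B,F,V,W} ∋ B.
{W}: N⊥B given {W} in G with N→· removed — back-door holds.
P(B|do(N)) = Σ_{W} P(B|N,W)·P(W).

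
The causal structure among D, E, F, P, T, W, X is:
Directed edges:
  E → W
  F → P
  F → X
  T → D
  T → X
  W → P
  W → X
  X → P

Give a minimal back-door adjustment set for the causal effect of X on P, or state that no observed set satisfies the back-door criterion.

desc(X)\{X}={P}; candidates ⊆ {D,E,F,T,W}.
size 0: {}; under {} X still reaches {D,E,F,P,T,W} ∋ P.
size 1: {D}, {E}, {F} …(+2); under {D} X still reaches {E,F,P,T,W} ∋ P.
{F,W}: X⊥P given {F,W} in G with X→· removed — back-door holds.

X→P: minimal back-door set {F, W}.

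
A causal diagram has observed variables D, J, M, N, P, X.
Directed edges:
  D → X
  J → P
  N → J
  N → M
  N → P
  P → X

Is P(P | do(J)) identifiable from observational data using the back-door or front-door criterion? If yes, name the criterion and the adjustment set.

desc(J)\{J}={P,X}; candidates ⊆ {D,M,N}.
size 0: {}; under {} J still reaches {M,N,P,X} ∋ P.
{N}: J⊥P given {N} in G with J→· removed — back-door holds.
P(P|do(J)) = Σ_{N} P(P|J,N)·P(N).

P(P|do(J)): backdoor, adjust for {N}.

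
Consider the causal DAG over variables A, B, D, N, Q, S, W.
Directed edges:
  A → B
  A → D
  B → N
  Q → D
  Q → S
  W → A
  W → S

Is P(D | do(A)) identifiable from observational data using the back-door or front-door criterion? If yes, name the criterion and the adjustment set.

P(D|do(A)): backdoor, adjust for ∅.

desc(A)\{A}={B,D,N}; candidates ⊆ {Q,S,W}.
∅: A⊥D given ∅ in G with A→· removed — back-door holds.
P(D|do(A)) = P(D|A) — no adjustment needed.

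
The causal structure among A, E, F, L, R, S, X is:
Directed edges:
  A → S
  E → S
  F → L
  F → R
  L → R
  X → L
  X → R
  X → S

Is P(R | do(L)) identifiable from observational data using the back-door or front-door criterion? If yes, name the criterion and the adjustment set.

desc(L)\{L}={R}; candidates ⊆ {A,E,F,S,X}.
size 0: {}; under {} L still reaches {F,R,S,X} ∋ R.
size 1: {A}, {E}, {F} …(+2); under {A} L still reaches {F,R,S,X} ∋ R.
{F,X}: L⊥R given {F,X} in G with L→· removed — back-door holds.
P(R|do(L)) = Σ_{F,X} P(R|L,F,X)·P(F,X).

P(R|do(L)): backdoor, adjust for {F, X}.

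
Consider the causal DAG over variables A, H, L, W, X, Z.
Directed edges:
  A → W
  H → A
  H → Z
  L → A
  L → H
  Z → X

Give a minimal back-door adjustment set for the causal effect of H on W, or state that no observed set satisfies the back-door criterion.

H→W: minimal back-door set {L}.

desc(H)\{H}={A,W,X,Z}; candidates ⊆ {L}.
size 0: {}; under {} H still reaches {A,L,W} ∋ W.
{L}: H⊥W given {L} in G with H→· removed — back-door holds.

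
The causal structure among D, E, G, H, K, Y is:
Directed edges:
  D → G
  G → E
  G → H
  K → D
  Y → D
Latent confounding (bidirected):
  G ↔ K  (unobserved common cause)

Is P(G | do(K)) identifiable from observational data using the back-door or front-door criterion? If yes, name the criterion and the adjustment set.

desc(K)\{K}={D,E,G,H}; candidates ⊆ {Y}.
K↔G: latent back-door arc(s) into K.
size 0: {}; under {} K still reaches {E,G,H} ∋ G.
size 1: {Y}; under {Y} K still reaches {E,G,H} ∋ G.
K↔G cannot be blocked by any observed set — no back-door set.
{D}: (i) intercepts every directed K→G path; (ii) no back-door K→{D}; (iii) {K} blocks every back-door {D}→G. Front-door holds.
P(G|do(K)) = Σ_{D} P(D|K) Σ_{K'} P(G|D,K')P(K').

P(G|do(K)): frontdoor, adjust for {D}.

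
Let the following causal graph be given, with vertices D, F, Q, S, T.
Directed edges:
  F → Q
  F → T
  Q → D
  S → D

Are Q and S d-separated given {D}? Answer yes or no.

Bayes-Ball from Q | {D} reaches {F,S,T}.
S ∈ reach(Q|{D}) ⇒ Q ⊥̸ S | {D}.

No — Q and S are d-connected given {D}.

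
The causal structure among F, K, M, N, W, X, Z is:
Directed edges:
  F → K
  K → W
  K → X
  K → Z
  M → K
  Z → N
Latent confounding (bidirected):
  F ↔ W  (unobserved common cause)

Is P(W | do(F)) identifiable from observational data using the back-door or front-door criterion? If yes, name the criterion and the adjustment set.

desc(F)\{F}={K,N,W,X,Z}; candidates ⊆ {M}.
F↔W: latent back-door arc(s) into F.
size 0: {}; under {} F still reaches {W} ∋ W.
size 1: {M}; under {M} F still reaches {W} ∋ W.
F↔W cannot be blocked by any observed set — no back-door set.
{K}: (i) intercepts every directed F→W path; (ii) no back-door F→{K}; (iii) {F} blocks every back-door {K}→W. Front-door holds.
P(W|do(F)) = Σ_{K} P(K|F) Σ_{F'} P(W|K,F')P(F').

P(W|do(F)): frontdoor, adjust for {K}.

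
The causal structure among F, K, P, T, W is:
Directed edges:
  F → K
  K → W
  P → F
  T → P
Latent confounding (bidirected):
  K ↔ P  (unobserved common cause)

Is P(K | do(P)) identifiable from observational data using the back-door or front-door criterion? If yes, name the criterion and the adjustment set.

P(K|do(P)): frontdoor, adjust for {F}.

desc(P)\{P}={F,K,W}; candidates ⊆ {T}.
P↔K: latent back-door arc(s) into P.
size 0: {}; under {} P still reaches {K,T,W} ∋ K.
size 1: {T}; under {T} P still reaches {K,W} ∋ K.
P↔K cannot be blocked by any observed set — no back-door set.
{F}: (i) intercepts every directed P→K path; (ii) no back-door P→{F}; (iii) {P} blocks every back-door {F}→K. Front-door holds.
P(K|do(P)) = Σ_{F} P(F|P) Σ_{P'} P(K|F,P')P(P').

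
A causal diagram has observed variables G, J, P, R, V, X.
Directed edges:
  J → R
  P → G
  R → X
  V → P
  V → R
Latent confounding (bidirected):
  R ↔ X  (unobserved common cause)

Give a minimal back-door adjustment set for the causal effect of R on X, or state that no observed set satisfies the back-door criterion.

desc(R)\{R}={X}; candidates ⊆ {G,J,P,V}.
R↔X: latent back-door arc(s) into R.
size 0: {}; under {} R still reaches {G,J,P,V,X} ∋ X.
size 1: {G}, {J}, {P} …(+1); under {G} R still reaches {J,P,V,X} ∋ X.
size 2: {G,J}, {G,P}, {G,V} …(+3); under {G,J} R still reaches {P,V,X} ∋ X.
R↔X cannot be blocked by any observed set — no back-door set.

R→X: no observed back-door set.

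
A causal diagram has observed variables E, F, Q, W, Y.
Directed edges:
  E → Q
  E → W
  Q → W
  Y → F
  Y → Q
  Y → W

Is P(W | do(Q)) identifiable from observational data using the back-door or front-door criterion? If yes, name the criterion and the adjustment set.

desc(Q)\{Q}={W}; candidates ⊆ {E,F,Y}.
size 0: {}; under {} Q still reaches {E,F,W,Y} ∋ W.
size 1: {E}, {F}, {Y}; under {E} Q still reaches {F,W,Y} ∋ W.
{E,Y}: Q⊥W given {E,Y} in G with Q→· removed — back-door holds.
P(W|do(Q)) = Σ_{E,Y} P(W|Q,E,Y)·P(E,Y).

P(W|do(Q)): backdoor, adjust for {E, Y}.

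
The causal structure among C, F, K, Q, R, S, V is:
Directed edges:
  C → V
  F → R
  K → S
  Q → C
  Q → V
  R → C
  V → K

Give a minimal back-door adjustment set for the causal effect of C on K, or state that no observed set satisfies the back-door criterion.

desc(C)\{C}={K,S,V}; candidates ⊆ {F,Q,R}.
size 0: {}; under {} C still reaches {F,K,Q,R,S,V} ∋ K.
{Q}: C⊥K given {Q} in G with C→· removed — back-door holds.

C→K: minimal back-door set {Q}.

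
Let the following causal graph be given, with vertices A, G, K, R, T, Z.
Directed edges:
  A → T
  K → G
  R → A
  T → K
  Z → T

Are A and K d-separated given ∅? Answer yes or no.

No — A and K are d-connected given ∅.

Bayes-Ball from A | ∅ reaches {G,K,R,T}.
K ∈ reach(A|∅) ⇒ A ⊥̸ K | ∅.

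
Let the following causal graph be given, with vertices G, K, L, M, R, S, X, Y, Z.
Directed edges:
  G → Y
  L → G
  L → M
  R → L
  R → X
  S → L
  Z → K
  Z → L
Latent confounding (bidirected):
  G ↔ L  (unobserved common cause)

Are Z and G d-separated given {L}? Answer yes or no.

No — Z and G are d-connected given {L}.

Bayes-Ball from Z | {L} reaches {G,K,R,S,X,Y}.
G ∈ reach(Z|{L}) ⇒ Z ⊥̸ G | {L}.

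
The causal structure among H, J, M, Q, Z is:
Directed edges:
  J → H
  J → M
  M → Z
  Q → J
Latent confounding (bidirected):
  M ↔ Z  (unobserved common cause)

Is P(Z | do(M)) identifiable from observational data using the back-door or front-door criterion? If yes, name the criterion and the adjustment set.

desc(M)\{M}={Z}; candidates ⊆ {H,J,Q}.
M↔Z: latent back-door arc(s) into M.
size 0: {}; under {} M still reaches {H,J,Q,Z} ∋ Z.
size 1: {H}, {J}, {Q}; under {H} M still reaches {J,Q,Z} ∋ Z.
size 2: {H,J}, {H,Q}, {J,Q}; under {H,J} M still reaches {Z} ∋ Z.
M↔Z cannot be blocked by any observed set — no back-door set.
No mediator lies on a directed M→…→Z path.
Neither criterion identifies P(Z|do(M)) in this graph.

P(Z|do(M)): not identifiable (no BD/FD set).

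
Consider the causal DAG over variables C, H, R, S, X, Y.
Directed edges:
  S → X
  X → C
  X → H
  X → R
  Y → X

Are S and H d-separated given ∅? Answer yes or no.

Bayes-Ball from S | ∅ reaches {C,H,R,X}.
H ∈ reach(S|∅) ⇒ S ⊥̸ H | ∅.

No — S and H are d-connected given ∅.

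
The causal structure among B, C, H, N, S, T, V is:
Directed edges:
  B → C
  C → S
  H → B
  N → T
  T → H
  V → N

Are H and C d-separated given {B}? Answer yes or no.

Bayes-Ball from H | {B} reaches {N,T,V}.
C ∉ reach(H|{B}) ⇒ H ⊥ C | {B}.

Yes — H ⊥ C | {B}.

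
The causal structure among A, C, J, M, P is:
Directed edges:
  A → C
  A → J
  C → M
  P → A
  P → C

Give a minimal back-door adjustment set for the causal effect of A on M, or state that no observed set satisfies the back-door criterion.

A→M: minimal back-door set {P}.

desc(A)\{A}={C,J,M}; candidates ⊆ {P}.
size 0: {}; under {} A still reaches {C,M,P} ∋ M.
{P}: A⊥M given {P} in G with A→· removed — back-door holds.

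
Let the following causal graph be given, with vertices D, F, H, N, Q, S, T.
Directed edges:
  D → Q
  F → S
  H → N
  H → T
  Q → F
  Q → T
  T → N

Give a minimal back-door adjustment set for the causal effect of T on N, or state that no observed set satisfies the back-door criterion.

T→N: minimal back-door set {H}.

desc(T)\{T}={N}; candidates ⊆ {D,F,H,Q,S}.
size 0: {}; under {} T still reaches {D,F,H,N,Q,S} ∋ N.
{H}: T⊥N given {H} in G with T→· removed — back-door holds.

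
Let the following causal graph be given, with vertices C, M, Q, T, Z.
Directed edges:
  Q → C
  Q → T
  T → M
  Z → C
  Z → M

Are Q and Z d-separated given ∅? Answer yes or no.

Yes — Q ⊥ Z | ∅.

Bayes-Ball from Q | ∅ reaches {C,M,T}.
Z ∉ reach(Q|∅) ⇒ Q ⊥ Z | ∅.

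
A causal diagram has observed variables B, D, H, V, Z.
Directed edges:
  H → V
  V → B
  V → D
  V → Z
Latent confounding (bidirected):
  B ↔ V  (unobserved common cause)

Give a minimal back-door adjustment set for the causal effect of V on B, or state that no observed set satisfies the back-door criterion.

desc(V)\{V}={B,D,Z}; candidates ⊆ {H}.
V↔B: latent back-door arc(s) into V.
size 0: {}; under {} V still reaches {B,H} ∋ B.
size 1: {H}; under {H} V still reaches {B} ∋ B.
V↔B cannot be blocked by any observed set — no back-door set.

V→B: no observed back-door set.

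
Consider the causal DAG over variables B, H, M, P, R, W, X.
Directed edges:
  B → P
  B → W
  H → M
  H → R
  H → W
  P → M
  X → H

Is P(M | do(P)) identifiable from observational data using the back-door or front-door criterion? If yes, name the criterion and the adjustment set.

desc(P)\{P}={M}; candidates ⊆ {B,H,R,W,X}.
∅: P⊥M given ∅ in G with P→· removed — back-door holds.
P(M|do(P)) = P(M|P) — no adjustment needed.

P(M|do(P)): backdoor, adjust for ∅.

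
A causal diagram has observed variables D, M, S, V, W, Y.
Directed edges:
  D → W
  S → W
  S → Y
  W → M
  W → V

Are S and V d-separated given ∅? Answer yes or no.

Bayes-Ball from S | ∅ reaches {M,V,W,Y}.
V ∈ reach(S|∅) ⇒ S ⊥̸ V | ∅.

No — S and V are d-connected given ∅.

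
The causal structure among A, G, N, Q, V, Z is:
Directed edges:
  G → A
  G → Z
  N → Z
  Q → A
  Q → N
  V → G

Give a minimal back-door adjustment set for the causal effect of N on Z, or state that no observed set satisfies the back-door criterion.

N→Z: minimal back-door set ∅.

desc(N)\{N}={Z}; candidates ⊆ {A,G,Q,V}.
∅: N⊥Z given ∅ in G with N→· removed — back-door holds.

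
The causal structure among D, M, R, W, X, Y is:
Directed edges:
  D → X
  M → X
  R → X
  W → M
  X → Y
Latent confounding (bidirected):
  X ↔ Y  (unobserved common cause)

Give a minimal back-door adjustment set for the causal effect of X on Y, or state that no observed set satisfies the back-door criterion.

desc(X)\{X}={Y}; candidates ⊆ {D,M,R,W}.
X↔Y: latent back-door arc(s) into X.
size 0: {}; under {} X still reaches {D,M,R,W,Y} ∋ Y.
size 1: {D}, {M}, {R} …(+1); under {D} X still reaches {M,R,W,Y} ∋ Y.
size 2: {D,M}, {D,R}, {D,W} …(+3); under {D,M} X still reaches {R,Y} ∋ Y.
X↔Y cannot be blocked by any observed set — no back-door set.

X→Y: no observed back-door set.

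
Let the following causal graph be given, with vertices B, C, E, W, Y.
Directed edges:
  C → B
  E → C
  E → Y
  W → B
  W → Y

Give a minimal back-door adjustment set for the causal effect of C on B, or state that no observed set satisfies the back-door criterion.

C→B: minimal back-door set ∅.

desc(C)\{C}={B}; candidates ⊆ {E,W,Y}.
∅: C⊥B given ∅ in G with C→· removed — back-door holds.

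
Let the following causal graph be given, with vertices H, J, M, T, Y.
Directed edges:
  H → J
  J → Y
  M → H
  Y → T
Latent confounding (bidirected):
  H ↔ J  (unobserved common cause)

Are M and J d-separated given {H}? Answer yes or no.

No — M and J are d-connected given {H}.

Bayes-Ball from M | {H} reaches {J,T,Y}.
J ∈ reach(M|{H}) ⇒ M ⊥̸ J | {H}.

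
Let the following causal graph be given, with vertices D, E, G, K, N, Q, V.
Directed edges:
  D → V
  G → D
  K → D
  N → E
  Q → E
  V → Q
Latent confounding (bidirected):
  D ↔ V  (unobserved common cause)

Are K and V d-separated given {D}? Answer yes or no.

Bayes-Ball from K | {D} reaches {E,G,Q,V}.
V ∈ reach(K|{D}) ⇒ K ⊥̸ V | {D}.

No — K and V are d-connected given {D}.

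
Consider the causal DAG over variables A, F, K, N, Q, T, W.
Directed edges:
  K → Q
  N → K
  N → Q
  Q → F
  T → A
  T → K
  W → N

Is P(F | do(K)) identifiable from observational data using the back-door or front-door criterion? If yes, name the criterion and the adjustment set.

desc(K)\{K}={F,Q}; candidates ⊆ {A,N,T,W}.
size 0: {}; under {} K still reaches {A,F,N,Q,T,W} ∋ F.
{N}: K⊥F given {N} in G with K→· removed — back-door holds.
P(F|do(K)) = Σ_{N} P(F|K,N)·P(N).

P(F|do(K)): backdoor, adjust for {N}.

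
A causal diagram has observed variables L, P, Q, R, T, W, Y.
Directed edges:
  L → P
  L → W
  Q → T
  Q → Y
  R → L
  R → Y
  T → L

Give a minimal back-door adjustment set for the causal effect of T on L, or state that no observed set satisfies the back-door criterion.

desc(T)\{T}={L,P,W}; candidates ⊆ {Q,R,Y}.
∅: T⊥L given ∅ in G with T→· removed — back-door holds.

T→L: minimal back-door set ∅.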